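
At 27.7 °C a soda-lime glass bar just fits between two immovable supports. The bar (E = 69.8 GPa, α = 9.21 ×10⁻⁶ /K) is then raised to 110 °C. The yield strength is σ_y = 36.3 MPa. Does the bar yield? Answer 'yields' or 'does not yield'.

ΔT = 82.30 K. Constrained thermal stress σ = E·α·ΔT = 69.80×10³ MPa × 9.21×10⁻⁶ × 82.30 = 52.9 MPa (compressive).
Compare to σ_y = 36.3 MPa: σ ≥ σ_y, so it yields.

yields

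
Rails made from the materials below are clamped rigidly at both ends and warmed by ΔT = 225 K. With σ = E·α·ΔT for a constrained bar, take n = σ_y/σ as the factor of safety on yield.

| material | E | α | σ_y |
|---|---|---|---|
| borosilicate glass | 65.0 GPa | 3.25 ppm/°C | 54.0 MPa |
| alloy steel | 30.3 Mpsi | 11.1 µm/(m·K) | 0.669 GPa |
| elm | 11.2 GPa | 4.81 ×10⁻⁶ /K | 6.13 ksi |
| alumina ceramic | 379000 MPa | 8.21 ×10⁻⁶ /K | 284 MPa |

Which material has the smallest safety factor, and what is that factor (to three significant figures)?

alumina ceramic, n = 0.406

With everything in SI (GPa, ×10⁻⁶/K, MPa):
  borosilicate glass: E = 65.00, α = 3.25, σ_y = 54.00 → σ = 47.5 MPa, n = 1.14
  alloy steel: E = 208.9, α = 11.1, σ_y = 669.0 → σ = 522 MPa, n = 1.28
  elm: E = 11.20, α = 4.81, σ_y = 42.26 → σ = 12.1 MPa, n = 3.49
  alumina ceramic: E = 379.0, α = 8.21, σ_y = 284.0 → σ = 700 MPa, n = 0.406
Alumina ceramic has the lowest safety factor, n = 0.406.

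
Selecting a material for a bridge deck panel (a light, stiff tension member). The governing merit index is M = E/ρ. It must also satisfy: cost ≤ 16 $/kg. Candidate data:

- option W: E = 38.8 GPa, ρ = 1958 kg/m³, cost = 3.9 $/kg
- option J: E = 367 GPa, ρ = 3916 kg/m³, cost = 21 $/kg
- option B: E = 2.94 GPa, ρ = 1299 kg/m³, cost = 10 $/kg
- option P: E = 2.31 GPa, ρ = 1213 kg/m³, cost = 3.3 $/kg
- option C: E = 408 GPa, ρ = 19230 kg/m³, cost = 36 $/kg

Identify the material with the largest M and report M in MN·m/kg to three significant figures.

option W, M = 19.8 MN·m/kg

Screen on constraints: cost ≤ 16 $/kg. Survivors: option W, option B, option P.
Evaluate M for each candidate:
  option W: M = 19.8 MN·m/kg
  option B: M = 2.26 MN·m/kg
  option P: M = 1.90 MN·m/kg
The maximum is for option W.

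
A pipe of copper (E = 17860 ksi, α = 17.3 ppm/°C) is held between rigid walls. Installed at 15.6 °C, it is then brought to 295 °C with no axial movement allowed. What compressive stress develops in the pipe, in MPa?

E = 17860 ksi = 123.1 GPa.
ΔT = 279.4 K. Constrained thermal stress σ = E·α·ΔT = 123.1×10³ MPa × 17.3×10⁻⁶ × 279.4 = 595 MPa (compressive).

595 MPa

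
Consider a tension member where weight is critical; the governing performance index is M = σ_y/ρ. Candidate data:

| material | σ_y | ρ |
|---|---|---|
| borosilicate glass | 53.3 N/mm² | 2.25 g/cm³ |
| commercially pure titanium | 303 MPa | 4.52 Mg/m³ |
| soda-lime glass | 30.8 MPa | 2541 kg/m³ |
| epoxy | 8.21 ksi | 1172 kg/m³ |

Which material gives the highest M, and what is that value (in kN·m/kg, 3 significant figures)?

Normalizing units and computing the index:
  borosilicate glass: σ_y = 53.30 MPa, ρ = 2250 kg/m³
  commercially pure titanium: σ_y = 303.0 MPa, ρ = 4520 kg/m³
  soda-lime glass: σ_y = 30.80 MPa, ρ = 2541 kg/m³
  epoxy: σ_y = 56.61 MPa, ρ = 1172 kg/m³
  commercially pure titanium: M = 67.0 kN·m/kg
  epoxy: M = 48.3 kN·m/kg
  borosilicate glass: M = 23.7 kN·m/kg
  soda-lime glass: M = 12.1 kN·m/kg
Commercially pure titanium has the largest M.

commercially pure titanium, M = 67.0 kN·m/kg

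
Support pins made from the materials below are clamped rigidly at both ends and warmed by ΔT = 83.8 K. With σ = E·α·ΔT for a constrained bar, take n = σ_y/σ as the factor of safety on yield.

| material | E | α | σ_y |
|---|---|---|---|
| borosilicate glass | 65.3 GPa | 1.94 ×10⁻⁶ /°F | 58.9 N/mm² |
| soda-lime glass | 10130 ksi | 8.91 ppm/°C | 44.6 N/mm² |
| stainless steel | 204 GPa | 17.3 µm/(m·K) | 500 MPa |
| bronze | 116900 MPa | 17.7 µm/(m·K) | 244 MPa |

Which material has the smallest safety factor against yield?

With everything in SI (GPa, ×10⁻⁶/K, MPa):
  borosilicate glass: E = 65.30, α = 3.49, σ_y = 58.90 → σ = 19.1 MPa, n = 3.08
  soda-lime glass: E = 69.84, α = 8.91, σ_y = 44.60 → σ = 52.1 MPa, n = 0.855
  stainless steel: E = 204.0, α = 17.3, σ_y = 500.0 → σ = 296 MPa, n = 1.69
  bronze: E = 116.9, α = 17.7, σ_y = 244.0 → σ = 173 MPa, n = 1.41
Soda-lime glass has the lowest safety factor, n = 0.855.

soda-lime glass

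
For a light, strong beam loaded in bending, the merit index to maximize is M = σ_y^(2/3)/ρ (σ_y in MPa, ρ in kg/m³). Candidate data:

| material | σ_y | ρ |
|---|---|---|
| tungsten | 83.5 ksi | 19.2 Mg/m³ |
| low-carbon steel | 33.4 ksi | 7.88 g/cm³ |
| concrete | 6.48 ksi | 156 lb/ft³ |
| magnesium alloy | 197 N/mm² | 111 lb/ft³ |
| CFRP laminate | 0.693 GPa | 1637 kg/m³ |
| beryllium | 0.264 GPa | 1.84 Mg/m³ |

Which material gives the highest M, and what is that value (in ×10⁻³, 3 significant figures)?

After converting to SI:
  tungsten: σ_y = 575.7 MPa, ρ = 19200 kg/m³
  low-carbon steel: σ_y = 230.3 MPa, ρ = 7880 kg/m³
  concrete: σ_y = 44.68 MPa, ρ = 2499 kg/m³
  magnesium alloy: σ_y = 197.0 MPa, ρ = 1778 kg/m³
  CFRP laminate: σ_y = 693.0 MPa, ρ = 1637 kg/m³
  beryllium: σ_y = 264.0 MPa, ρ = 1840 kg/m³
  CFRP laminate: M = 47.8×10⁻³
  beryllium: M = 22.4×10⁻³
  magnesium alloy: M = 19.0×10⁻³
  concrete: M = 5.04×10⁻³
  low-carbon steel: M = 4.77×10⁻³
  tungsten: M = 3.60×10⁻³
The maximum is for CFRP laminate.

CFRP laminate, M = 47.8×10⁻³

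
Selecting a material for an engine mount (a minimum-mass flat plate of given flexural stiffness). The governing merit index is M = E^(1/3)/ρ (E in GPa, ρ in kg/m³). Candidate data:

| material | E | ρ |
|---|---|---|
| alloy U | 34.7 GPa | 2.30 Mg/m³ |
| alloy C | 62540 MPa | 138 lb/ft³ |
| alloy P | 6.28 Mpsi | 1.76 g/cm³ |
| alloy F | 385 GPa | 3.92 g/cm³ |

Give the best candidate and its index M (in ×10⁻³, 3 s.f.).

alloy P, M = 2.00×10⁻³

After converting to SI:
  alloy U: E = 34.70 GPa, ρ = 2300 kg/m³
  alloy C: E = 62.54 GPa, ρ = 2211 kg/m³
  alloy P: E = 43.30 GPa, ρ = 1760 kg/m³
  alloy F: E = 385.0 GPa, ρ = 3920 kg/m³
  alloy P: M = 2.00×10⁻³
  alloy F: M = 1.86×10⁻³
  alloy C: M = 1.80×10⁻³
  alloy U: M = 1.42×10⁻³
Highest index: alloy P.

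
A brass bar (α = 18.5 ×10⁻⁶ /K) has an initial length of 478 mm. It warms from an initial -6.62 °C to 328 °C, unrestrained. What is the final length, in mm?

ΔT = 328 − (-6.62) = 334.6 K.
ΔL = α·L₀·ΔT = 18.5×10⁻⁶ × 478 mm × 334.6 K = 2.96 mm.
L = L₀ + ΔL = 478 + 2.96 = 480.96 mm.

480.96 mm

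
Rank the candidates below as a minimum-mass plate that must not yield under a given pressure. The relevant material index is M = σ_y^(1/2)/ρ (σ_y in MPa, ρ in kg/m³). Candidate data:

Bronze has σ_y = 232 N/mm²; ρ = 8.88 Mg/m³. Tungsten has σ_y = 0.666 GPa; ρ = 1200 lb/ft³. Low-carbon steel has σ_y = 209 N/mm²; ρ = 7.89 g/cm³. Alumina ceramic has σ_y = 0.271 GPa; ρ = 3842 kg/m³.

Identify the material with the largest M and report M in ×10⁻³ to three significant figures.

In SI units:
  bronze: σ_y = 232.0 MPa, ρ = 8880 kg/m³
  tungsten: σ_y = 666.0 MPa, ρ = 19220 kg/m³
  low-carbon steel: σ_y = 209.0 MPa, ρ = 7890 kg/m³
  alumina ceramic: σ_y = 271.0 MPa, ρ = 3842 kg/m³
  alumina ceramic: M = 4.28×10⁻³
  low-carbon steel: M = 1.83×10⁻³
  bronze: M = 1.72×10⁻³
  tungsten: M = 1.34×10⁻³
Highest index: alumina ceramic.

alumina ceramic, M = 4.28×10⁻³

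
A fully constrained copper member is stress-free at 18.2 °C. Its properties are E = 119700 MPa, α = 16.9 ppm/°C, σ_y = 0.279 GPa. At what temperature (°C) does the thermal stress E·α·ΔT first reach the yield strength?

E = 119700 MPa = 119.7 GPa.
σ_y = 0.279 GPa = 279.0 MPa.
E·α·ΔT = 279.0 MPa ⇒ ΔT = 279.0 / (119.7×10³ × 16.9×10⁻⁶) = 137.9 K.
T = 18.2 + 137.9 = 156.1 °C.

156 °C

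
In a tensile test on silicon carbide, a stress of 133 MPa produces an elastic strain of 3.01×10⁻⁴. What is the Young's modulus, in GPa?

E = σ/ε = 133 MPa / 3.01×10⁻⁴ = 441900 MPa = 442 GPa.

442 GPa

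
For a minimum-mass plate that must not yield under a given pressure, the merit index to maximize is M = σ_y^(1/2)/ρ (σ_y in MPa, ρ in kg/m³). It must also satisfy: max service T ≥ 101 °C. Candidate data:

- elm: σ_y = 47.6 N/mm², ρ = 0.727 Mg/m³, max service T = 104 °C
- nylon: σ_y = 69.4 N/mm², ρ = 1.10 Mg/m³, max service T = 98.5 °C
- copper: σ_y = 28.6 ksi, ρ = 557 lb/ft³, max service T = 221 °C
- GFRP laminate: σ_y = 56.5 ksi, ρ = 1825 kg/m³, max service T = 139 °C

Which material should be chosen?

GFRP laminate

Screen on constraints: max service T ≥ 101 °C. Survivors: elm, copper, GFRP laminate.
Normalizing units and computing the index:
  elm: σ_y = 47.60 MPa, ρ = 727.0 kg/m³
  copper: σ_y = 197.2 MPa, ρ = 8922 kg/m³
  GFRP laminate: σ_y = 389.6 MPa, ρ = 1825 kg/m³
  GFRP laminate: M = 10.8×10⁻³
  elm: M = 9.49×10⁻³
  copper: M = 1.57×10⁻³
Highest index: GFRP laminate.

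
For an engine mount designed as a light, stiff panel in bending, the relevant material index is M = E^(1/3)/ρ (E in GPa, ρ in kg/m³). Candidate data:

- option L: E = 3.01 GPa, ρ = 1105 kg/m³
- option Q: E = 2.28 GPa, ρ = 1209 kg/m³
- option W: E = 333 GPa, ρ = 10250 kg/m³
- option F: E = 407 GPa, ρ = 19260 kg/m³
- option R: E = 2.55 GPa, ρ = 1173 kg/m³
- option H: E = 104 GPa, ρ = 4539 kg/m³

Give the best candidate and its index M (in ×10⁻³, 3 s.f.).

Per-candidate index values:
  option L: M = 1.31×10⁻³
  option R: M = 1.16×10⁻³
  option Q: M = 1.09×10⁻³
  option H: M = 1.04×10⁻³
  option W: M = 0.676×10⁻³
  option F: M = 0.385×10⁻³
Option L ranks first.

option L, M = 1.31×10⁻³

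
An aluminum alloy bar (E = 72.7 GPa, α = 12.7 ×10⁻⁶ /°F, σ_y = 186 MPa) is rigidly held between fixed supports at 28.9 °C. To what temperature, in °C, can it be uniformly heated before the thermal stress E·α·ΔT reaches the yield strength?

α = 12.7×10⁻⁶/°F × 9/5 = 22.9×10⁻⁶/K.
E·α·ΔT = 186.0 MPa ⇒ ΔT = 186.0 / (72.70×10³ × 22.9×10⁻⁶) = 111.9 K.
T = 28.9 + 111.9 = 140.8 °C.

141 °C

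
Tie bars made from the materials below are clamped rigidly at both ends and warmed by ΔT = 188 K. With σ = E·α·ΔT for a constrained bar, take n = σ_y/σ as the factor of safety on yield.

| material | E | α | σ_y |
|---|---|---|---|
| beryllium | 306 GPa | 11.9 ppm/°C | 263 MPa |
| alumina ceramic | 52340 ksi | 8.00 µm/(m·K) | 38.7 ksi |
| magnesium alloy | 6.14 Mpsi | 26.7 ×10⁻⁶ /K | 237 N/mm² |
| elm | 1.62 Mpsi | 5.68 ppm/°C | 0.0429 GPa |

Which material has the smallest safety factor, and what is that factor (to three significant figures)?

beryllium, n = 0.384

With everything in SI (GPa, ×10⁻⁶/K, MPa):
  beryllium: E = 306.0, α = 11.9, σ_y = 263.0 → σ = 685 MPa, n = 0.384
  alumina ceramic: E = 360.9, α = 8.00, σ_y = 266.8 → σ = 543 MPa, n = 0.492
  magnesium alloy: E = 42.33, α = 26.7, σ_y = 237.0 → σ = 212 MPa, n = 1.12
  elm: E = 11.17, α = 5.68, σ_y = 42.90 → σ = 11.9 MPa, n = 3.60
The minimum is beryllium at n = 0.384.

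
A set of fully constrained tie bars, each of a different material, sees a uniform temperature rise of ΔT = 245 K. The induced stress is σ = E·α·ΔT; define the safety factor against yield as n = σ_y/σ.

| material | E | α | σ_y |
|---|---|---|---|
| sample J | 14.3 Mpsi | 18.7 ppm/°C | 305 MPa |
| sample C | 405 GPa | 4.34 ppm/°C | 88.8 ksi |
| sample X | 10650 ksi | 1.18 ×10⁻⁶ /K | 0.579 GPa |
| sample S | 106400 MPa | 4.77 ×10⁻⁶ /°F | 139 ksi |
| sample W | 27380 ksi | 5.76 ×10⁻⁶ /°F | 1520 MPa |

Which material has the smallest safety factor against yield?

In consistent units (E in GPa, α in ×10⁻⁶/K, σ_y in MPa):
  sample J: E = 98.60, α = 18.7, σ_y = 305.0 → σ = 452 MPa, n = 0.675
  sample C: E = 405.0, α = 4.34, σ_y = 612.3 → σ = 431 MPa, n = 1.42
  sample X: E = 73.43, α = 1.18, σ_y = 579.0 → σ = 21.2 MPa, n = 27.3
  sample S: E = 106.4, α = 8.59, σ_y = 958.4 → σ = 224 MPa, n = 4.28
  sample W: E = 188.8, α = 10.4, σ_y = 1520 → σ = 480 MPa, n = 3.17
Sample J has the lowest safety factor, n = 0.675.

sample J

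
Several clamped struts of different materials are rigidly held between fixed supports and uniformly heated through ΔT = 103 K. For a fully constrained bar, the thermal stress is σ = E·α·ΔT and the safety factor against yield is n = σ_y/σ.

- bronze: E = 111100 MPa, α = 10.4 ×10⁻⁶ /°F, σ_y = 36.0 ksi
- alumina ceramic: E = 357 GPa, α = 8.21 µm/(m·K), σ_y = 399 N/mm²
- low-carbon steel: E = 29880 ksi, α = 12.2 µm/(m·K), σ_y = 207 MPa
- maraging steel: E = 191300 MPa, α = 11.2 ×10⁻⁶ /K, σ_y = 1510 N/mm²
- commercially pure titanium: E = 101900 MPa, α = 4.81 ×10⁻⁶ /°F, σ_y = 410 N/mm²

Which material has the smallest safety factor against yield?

low-carbon steel

Converting E to GPa, α to ×10⁻⁶/K, σ_y to MPa, then σ and n for each:
  bronze: E = 111.1, α = 18.7, σ_y = 248.2 → σ = 214 MPa, n = 1.16
  alumina ceramic: E = 357.0, α = 8.21, σ_y = 399.0 → σ = 302 MPa, n = 1.32
  low-carbon steel: E = 206.0, α = 12.2, σ_y = 207.0 → σ = 259 MPa, n = 0.800
  maraging steel: E = 191.3, α = 11.2, σ_y = 1510 → σ = 221 MPa, n = 6.84
  commercially pure titanium: E = 101.9, α = 8.66, σ_y = 410.0 → σ = 90.9 MPa, n = 4.51
The minimum is low-carbon steel at n = 0.800.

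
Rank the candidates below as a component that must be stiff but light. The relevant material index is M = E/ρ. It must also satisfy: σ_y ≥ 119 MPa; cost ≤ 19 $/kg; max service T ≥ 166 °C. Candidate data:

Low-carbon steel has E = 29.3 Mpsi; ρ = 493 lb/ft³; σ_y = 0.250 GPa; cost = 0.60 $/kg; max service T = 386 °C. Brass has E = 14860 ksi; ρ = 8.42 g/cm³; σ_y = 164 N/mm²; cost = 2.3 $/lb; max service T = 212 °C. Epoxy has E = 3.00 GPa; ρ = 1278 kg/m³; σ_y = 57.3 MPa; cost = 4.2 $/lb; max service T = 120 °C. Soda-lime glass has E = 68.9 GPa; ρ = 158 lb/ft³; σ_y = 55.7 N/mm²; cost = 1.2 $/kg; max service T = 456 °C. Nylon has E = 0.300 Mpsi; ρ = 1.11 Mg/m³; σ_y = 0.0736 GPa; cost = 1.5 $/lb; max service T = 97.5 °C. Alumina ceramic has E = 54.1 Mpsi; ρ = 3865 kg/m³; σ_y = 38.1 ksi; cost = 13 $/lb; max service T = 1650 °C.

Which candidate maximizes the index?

low-carbon steel

Screen on constraints: σ_y ≥ 119 MPa; cost ≤ 19 $/kg; max service T ≥ 166 °C. Survivors: low-carbon steel, brass.
In SI units:
  low-carbon steel: E = 202.0 GPa, ρ = 7897 kg/m³
  brass: E = 102.5 GPa, ρ = 8420 kg/m³
  low-carbon steel: M = 25.6 MN·m/kg
  brass: M = 12.2 MN·m/kg
Highest index: low-carbon steel.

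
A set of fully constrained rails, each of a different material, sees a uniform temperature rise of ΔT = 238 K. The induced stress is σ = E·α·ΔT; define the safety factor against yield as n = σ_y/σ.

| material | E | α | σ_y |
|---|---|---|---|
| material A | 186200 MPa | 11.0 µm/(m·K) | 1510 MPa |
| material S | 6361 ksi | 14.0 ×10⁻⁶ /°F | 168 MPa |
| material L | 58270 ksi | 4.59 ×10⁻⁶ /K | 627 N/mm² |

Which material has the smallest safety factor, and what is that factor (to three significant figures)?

In consistent units (E in GPa, α in ×10⁻⁶/K, σ_y in MPa):
  material A: E = 186.2, α = 11.0, σ_y = 1510 → σ = 487 MPa, n = 3.10
  material S: E = 43.86, α = 25.2, σ_y = 168.0 → σ = 263 MPa, n = 0.639
  material L: E = 401.8, α = 4.59, σ_y = 627.0 → σ = 439 MPa, n = 1.43
Smallest n: material S with n = 0.639.

material S, n = 0.639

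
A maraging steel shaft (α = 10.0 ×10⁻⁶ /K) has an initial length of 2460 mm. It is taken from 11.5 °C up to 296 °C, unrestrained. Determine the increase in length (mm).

7.00 mm

ΔT = 296 − 11.5 = 284.5 K.
ΔL = α·L₀·ΔT = 10.0×10⁻⁶ × 2460 mm × 284.5 K = 7.00 mm.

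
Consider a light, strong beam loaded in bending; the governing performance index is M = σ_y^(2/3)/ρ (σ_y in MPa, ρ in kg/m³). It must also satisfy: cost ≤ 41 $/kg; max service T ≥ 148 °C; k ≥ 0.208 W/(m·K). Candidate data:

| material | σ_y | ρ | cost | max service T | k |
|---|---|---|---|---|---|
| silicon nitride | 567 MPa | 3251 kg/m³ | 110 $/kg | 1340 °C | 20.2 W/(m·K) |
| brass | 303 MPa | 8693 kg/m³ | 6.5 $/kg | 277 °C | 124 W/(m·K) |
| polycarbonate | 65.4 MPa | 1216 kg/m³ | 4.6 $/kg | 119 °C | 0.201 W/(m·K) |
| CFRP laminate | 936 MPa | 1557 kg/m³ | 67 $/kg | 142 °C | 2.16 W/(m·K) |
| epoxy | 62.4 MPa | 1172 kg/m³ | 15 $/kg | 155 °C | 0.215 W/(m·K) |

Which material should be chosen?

epoxy

Screen on constraints: cost ≤ 41 $/kg; max service T ≥ 148 °C; k ≥ 0.208 W/(m·K). Survivors: brass, epoxy.
Per-candidate index values:
  epoxy: M = 13.4×10⁻³
  brass: M = 5.19×10⁻³
Epoxy ranks first.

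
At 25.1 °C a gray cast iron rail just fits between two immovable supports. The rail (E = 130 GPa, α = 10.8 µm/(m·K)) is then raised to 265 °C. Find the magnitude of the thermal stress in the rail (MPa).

337 MPa

ΔT = 239.9 K. Constrained thermal stress σ = E·α·ΔT = 130.0×10³ MPa × 10.8×10⁻⁶ × 239.9 = 337 MPa (compressive).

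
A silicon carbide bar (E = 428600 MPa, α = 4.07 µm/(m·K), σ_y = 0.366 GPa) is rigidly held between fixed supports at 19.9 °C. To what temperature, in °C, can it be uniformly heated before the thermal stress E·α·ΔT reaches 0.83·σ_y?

E = 428600 MPa = 428.6 GPa.
σ_y = 0.366 GPa = 366.0 MPa.
E·α·ΔT = 303.8 MPa ⇒ ΔT = 303.8 / (428.6×10³ × 4.07×10⁻⁶) = 174.1 K.
T = 19.9 + 174.1 = 194.0 °C.

194 °C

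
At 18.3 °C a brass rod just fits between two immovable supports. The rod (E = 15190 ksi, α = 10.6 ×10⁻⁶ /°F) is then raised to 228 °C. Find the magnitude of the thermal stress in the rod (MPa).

E = 15190 ksi = 104.7 GPa.
α = 10.6×10⁻⁶/°F × 9/5 = 19.1×10⁻⁶/K.
ΔT = 209.7 K. Constrained thermal stress σ = E·α·ΔT = 104.7×10³ MPa × 19.1×10⁻⁶ × 209.7 = 419 MPa (compressive).

419 MPa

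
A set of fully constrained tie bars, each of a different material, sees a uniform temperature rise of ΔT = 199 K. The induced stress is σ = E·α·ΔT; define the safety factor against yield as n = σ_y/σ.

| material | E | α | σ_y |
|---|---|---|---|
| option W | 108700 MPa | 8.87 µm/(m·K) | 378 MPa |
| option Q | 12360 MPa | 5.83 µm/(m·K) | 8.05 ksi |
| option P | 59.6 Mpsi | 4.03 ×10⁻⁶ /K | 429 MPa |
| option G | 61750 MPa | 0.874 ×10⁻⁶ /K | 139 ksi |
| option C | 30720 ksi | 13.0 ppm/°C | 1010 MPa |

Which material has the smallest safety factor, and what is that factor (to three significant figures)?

option P, n = 1.30

Converting E to GPa, α to ×10⁻⁶/K, σ_y to MPa, then σ and n for each:
  option W: E = 108.7, α = 8.87, σ_y = 378.0 → σ = 192 MPa, n = 1.97
  option Q: E = 12.36, α = 5.83, σ_y = 55.50 → σ = 14.3 MPa, n = 3.87
  option P: E = 410.9, α = 4.03, σ_y = 429.0 → σ = 330 MPa, n = 1.30
  option G: E = 61.75, α = 0.874, σ_y = 958.4 → σ = 10.7 MPa, n = 89.2
  option C: E = 211.8, α = 13.0, σ_y = 1010 → σ = 548 MPa, n = 1.84
The minimum is option P at n = 1.30.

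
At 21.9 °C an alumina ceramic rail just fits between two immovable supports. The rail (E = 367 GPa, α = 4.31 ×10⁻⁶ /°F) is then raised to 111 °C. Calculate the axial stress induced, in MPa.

α = 4.31×10⁻⁶/°F × 9/5 = 7.76×10⁻⁶/K.
ΔT = 89.10 K. Constrained thermal stress σ = E·α·ΔT = 367.0×10³ MPa × 7.76×10⁻⁶ × 89.10 = 254 MPa (compressive).

254 MPa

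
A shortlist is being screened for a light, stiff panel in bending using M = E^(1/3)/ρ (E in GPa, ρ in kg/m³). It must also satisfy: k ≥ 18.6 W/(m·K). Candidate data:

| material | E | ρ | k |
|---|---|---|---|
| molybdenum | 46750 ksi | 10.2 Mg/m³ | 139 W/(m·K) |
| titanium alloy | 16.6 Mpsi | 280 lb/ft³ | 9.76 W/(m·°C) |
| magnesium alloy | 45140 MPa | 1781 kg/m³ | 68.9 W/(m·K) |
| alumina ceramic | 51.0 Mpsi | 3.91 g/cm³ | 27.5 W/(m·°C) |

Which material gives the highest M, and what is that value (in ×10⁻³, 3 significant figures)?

magnesium alloy, M = 2.00×10⁻³

Screen on constraints: k ≥ 18.6 W/(m·K). Survivors: molybdenum, magnesium alloy, alumina ceramic.
In SI units:
  molybdenum: E = 322.3 GPa, ρ = 10200 kg/m³
  magnesium alloy: E = 45.14 GPa, ρ = 1781 kg/m³
  alumina ceramic: E = 351.6 GPa, ρ = 3910 kg/m³
  magnesium alloy: M = 2.00×10⁻³
  alumina ceramic: M = 1.81×10⁻³
  molybdenum: M = 0.672×10⁻³
Magnesium alloy has the largest M.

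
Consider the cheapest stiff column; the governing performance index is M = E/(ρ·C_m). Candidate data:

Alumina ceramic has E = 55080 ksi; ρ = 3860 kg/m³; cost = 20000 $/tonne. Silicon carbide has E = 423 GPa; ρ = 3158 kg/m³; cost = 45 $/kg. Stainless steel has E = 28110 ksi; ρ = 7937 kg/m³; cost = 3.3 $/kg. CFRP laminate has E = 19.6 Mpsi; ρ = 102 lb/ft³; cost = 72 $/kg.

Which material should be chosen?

Putting every candidate on a common basis:
  alumina ceramic: E = 379.8 GPa, ρ = 3860 kg/m³, cost = 20.00 $/kg
  silicon carbide: E = 423.0 GPa, ρ = 3158 kg/m³, cost = 45.00 $/kg
  stainless steel: E = 193.8 GPa, ρ = 7937 kg/m³, cost = 3.300 $/kg
  CFRP laminate: E = 135.1 GPa, ρ = 1634 kg/m³, cost = 72.00 $/kg
  stainless steel: M = 7.40 MN·m per $
  alumina ceramic: M = 4.92 MN·m per $
  silicon carbide: M = 2.98 MN·m per $
  CFRP laminate: M = 1.15 MN·m per $
Stainless steel has the largest M.

stainless steel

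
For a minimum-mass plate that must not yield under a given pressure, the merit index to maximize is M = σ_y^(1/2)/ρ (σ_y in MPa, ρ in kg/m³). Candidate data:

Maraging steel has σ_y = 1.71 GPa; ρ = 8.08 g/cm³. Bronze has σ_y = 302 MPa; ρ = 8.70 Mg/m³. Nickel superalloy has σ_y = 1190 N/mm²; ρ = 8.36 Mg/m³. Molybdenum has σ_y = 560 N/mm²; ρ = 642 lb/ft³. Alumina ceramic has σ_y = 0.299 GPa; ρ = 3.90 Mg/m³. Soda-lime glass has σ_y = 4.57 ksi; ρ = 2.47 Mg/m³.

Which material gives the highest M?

maraging steel

Convert each candidate to consistent units, then evaluate M:
  maraging steel: σ_y = 1710 MPa, ρ = 8080 kg/m³
  bronze: σ_y = 302.0 MPa, ρ = 8700 kg/m³
  nickel superalloy: σ_y = 1190 MPa, ρ = 8360 kg/m³
  molybdenum: σ_y = 560.0 MPa, ρ = 10280 kg/m³
  alumina ceramic: σ_y = 299.0 MPa, ρ = 3900 kg/m³
  soda-lime glass: σ_y = 31.51 MPa, ρ = 2470 kg/m³
  maraging steel: M = 5.12×10⁻³
  alumina ceramic: M = 4.43×10⁻³
  nickel superalloy: M = 4.13×10⁻³
  molybdenum: M = 2.30×10⁻³
  soda-lime glass: M = 2.27×10⁻³
  bronze: M = 2.00×10⁻³
Maraging steel ranks first.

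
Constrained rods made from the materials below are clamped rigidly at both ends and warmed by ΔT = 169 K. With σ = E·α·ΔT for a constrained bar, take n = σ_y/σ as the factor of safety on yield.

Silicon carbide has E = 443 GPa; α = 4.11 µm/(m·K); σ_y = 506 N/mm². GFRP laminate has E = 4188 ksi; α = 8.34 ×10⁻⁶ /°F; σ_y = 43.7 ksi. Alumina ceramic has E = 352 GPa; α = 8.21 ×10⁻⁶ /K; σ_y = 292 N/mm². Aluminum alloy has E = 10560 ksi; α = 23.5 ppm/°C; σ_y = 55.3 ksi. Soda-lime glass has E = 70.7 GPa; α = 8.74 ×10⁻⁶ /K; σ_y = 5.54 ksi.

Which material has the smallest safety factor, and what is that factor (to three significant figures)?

In consistent units (E in GPa, α in ×10⁻⁶/K, σ_y in MPa):
  silicon carbide: E = 443.0, α = 4.11, σ_y = 506.0 → σ = 308 MPa, n = 1.64
  GFRP laminate: E = 28.88, α = 15.0, σ_y = 301.3 → σ = 73.3 MPa, n = 4.11
  alumina ceramic: E = 352.0, α = 8.21, σ_y = 292.0 → σ = 488 MPa, n = 0.598
  aluminum alloy: E = 72.81, α = 23.5, σ_y = 381.3 → σ = 289 MPa, n = 1.32
  soda-lime glass: E = 70.70, α = 8.74, σ_y = 38.20 → σ = 104 MPa, n = 0.366
Smallest n: soda-lime glass with n = 0.366.

soda-lime glass, n = 0.366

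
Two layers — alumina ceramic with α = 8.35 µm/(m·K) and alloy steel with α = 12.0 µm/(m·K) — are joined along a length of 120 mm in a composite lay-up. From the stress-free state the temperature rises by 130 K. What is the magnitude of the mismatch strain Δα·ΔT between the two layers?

Δα = |8.35 − 12.0|×10⁻⁶/K = 3.65×10⁻⁶/K.
Mismatch strain = Δα·ΔT = 3.65×10⁻⁶ × 130.0 = 4.75×10⁻⁴.

4.75×10⁻⁴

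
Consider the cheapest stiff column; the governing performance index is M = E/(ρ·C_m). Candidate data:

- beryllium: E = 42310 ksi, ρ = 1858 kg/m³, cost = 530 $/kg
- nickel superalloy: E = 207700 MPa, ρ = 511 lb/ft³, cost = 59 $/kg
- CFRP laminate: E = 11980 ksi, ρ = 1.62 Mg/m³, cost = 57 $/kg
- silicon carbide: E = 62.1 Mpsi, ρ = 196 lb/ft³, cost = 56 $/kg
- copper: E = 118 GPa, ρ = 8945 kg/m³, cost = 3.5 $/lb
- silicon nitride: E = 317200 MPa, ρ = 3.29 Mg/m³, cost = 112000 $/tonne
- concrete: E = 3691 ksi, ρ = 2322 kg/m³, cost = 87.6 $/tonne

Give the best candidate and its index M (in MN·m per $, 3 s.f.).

Normalizing units and computing the index:
  beryllium: E = 291.7 GPa, ρ = 1858 kg/m³, cost = 530.0 $/kg
  nickel superalloy: E = 207.7 GPa, ρ = 8185 kg/m³, cost = 59.00 $/kg
  CFRP laminate: E = 82.60 GPa, ρ = 1620 kg/m³, cost = 57.00 $/kg
  silicon carbide: E = 428.2 GPa, ρ = 3140 kg/m³, cost = 56.00 $/kg
  copper: E = 118.0 GPa, ρ = 8945 kg/m³, cost = 7.716 $/kg
  silicon nitride: E = 317.2 GPa, ρ = 3290 kg/m³, cost = 112.0 $/kg
  concrete: E = 25.45 GPa, ρ = 2322 kg/m³, cost = 0.08760 $/kg
  concrete: M = 125 MN·m per $
  silicon carbide: M = 2.44 MN·m per $
  copper: M = 1.71 MN·m per $
  CFRP laminate: M = 0.895 MN·m per $
  silicon nitride: M = 0.861 MN·m per $
  nickel superalloy: M = 0.430 MN·m per $
  beryllium: M = 0.296 MN·m per $
Concrete ranks first.

concrete, M = 125 MN·m per $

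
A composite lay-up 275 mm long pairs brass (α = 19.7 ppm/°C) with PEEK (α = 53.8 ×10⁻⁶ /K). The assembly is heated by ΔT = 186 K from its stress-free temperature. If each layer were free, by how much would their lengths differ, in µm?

1740 µm

Δα = |19.7 − 53.8|×10⁻⁶/K = 34.1×10⁻⁶/K.
ΔL_mismatch = Δα·L·ΔT = 34.1×10⁻⁶ × 275.0 mm × 186.0 K = 1740 µm.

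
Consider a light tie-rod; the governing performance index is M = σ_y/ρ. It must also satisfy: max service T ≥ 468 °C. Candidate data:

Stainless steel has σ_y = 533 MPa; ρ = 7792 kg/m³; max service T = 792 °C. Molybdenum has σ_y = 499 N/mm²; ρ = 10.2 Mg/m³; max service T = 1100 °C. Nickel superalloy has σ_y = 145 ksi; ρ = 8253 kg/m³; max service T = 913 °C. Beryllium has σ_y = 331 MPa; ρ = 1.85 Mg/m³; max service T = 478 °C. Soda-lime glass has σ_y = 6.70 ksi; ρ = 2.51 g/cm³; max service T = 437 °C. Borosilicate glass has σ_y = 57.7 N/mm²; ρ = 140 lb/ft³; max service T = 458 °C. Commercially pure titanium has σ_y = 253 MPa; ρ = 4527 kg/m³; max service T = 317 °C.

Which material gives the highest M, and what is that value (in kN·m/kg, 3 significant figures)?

beryllium, M = 179 kN·m/kg

Screen on constraints: max service T ≥ 468 °C. Survivors: stainless steel, molybdenum, nickel superalloy, beryllium.
After converting to SI:
  stainless steel: σ_y = 533.0 MPa, ρ = 7792 kg/m³
  molybdenum: σ_y = 499.0 MPa, ρ = 10200 kg/m³
  nickel superalloy: σ_y = 999.7 MPa, ρ = 8253 kg/m³
  beryllium: σ_y = 331.0 MPa, ρ = 1850 kg/m³
  beryllium: M = 179 kN·m/kg
  nickel superalloy: M = 121 kN·m/kg
  stainless steel: M = 68.4 kN·m/kg
  molybdenum: M = 48.9 kN·m/kg
The maximum is for beryllium.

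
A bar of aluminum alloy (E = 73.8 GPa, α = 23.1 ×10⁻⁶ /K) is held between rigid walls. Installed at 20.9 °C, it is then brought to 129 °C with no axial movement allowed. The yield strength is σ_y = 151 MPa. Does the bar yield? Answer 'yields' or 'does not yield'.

ΔT = 108.1 K. Constrained thermal stress σ = E·α·ΔT = 73.80×10³ MPa × 23.1×10⁻⁶ × 108.1 = 184 MPa (compressive).
Compare to σ_y = 151 MPa: σ ≥ σ_y, so it yields.

yields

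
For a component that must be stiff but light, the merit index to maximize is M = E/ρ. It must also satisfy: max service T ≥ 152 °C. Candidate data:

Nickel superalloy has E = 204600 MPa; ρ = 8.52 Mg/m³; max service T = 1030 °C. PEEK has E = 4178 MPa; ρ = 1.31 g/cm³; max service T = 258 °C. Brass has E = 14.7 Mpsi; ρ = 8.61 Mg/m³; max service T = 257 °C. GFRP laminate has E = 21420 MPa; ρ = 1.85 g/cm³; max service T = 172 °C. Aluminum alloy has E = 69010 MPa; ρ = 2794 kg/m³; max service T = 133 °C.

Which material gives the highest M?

Screen on constraints: max service T ≥ 152 °C. Survivors: nickel superalloy, PEEK, brass, GFRP laminate.
Putting every candidate on a common basis:
  nickel superalloy: E = 204.6 GPa, ρ = 8520 kg/m³
  PEEK: E = 4.178 GPa, ρ = 1310 kg/m³
  brass: E = 101.4 GPa, ρ = 8610 kg/m³
  GFRP laminate: E = 21.42 GPa, ρ = 1850 kg/m³
  nickel superalloy: M = 24.0 MN·m/kg
  brass: M = 11.8 MN·m/kg
  GFRP laminate: M = 11.6 MN·m/kg
  PEEK: M = 3.19 MN·m/kg
Nickel superalloy has the largest M.

nickel superalloy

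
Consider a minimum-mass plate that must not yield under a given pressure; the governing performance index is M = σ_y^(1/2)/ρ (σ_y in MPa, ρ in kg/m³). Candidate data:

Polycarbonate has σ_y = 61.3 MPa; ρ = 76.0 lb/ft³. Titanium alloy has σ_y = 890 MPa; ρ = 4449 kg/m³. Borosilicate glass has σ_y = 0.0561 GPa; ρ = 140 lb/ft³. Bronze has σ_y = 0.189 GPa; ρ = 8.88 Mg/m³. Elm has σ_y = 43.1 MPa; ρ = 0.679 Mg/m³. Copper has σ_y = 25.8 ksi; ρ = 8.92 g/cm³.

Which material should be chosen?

elm

After converting to SI:
  polycarbonate: σ_y = 61.30 MPa, ρ = 1217 kg/m³
  titanium alloy: σ_y = 890.0 MPa, ρ = 4449 kg/m³
  borosilicate glass: σ_y = 56.10 MPa, ρ = 2243 kg/m³
  bronze: σ_y = 189.0 MPa, ρ = 8880 kg/m³
  elm: σ_y = 43.10 MPa, ρ = 679.0 kg/m³
  copper: σ_y = 177.9 MPa, ρ = 8920 kg/m³
  elm: M = 9.67×10⁻³
  titanium alloy: M = 6.71×10⁻³
  polycarbonate: M = 6.43×10⁻³
  borosilicate glass: M = 3.34×10⁻³
  bronze: M = 1.55×10⁻³
  copper: M = 1.50×10⁻³
The maximum is for elm.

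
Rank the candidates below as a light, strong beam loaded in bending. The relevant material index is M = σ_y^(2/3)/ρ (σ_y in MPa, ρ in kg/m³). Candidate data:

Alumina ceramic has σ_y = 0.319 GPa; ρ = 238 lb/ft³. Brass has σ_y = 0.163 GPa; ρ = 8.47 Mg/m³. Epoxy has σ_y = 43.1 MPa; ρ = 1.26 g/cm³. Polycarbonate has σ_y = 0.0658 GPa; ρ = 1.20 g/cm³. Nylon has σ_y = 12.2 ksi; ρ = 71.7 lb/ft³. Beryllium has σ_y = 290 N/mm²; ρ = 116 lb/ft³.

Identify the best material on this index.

After converting to SI:
  alumina ceramic: σ_y = 319.0 MPa, ρ = 3812 kg/m³
  brass: σ_y = 163.0 MPa, ρ = 8470 kg/m³
  epoxy: σ_y = 43.10 MPa, ρ = 1260 kg/m³
  polycarbonate: σ_y = 65.80 MPa, ρ = 1200 kg/m³
  nylon: σ_y = 84.12 MPa, ρ = 1149 kg/m³
  beryllium: σ_y = 290.0 MPa, ρ = 1858 kg/m³
  beryllium: M = 23.6×10⁻³
  nylon: M = 16.7×10⁻³
  polycarbonate: M = 13.6×10⁻³
  alumina ceramic: M = 12.2×10⁻³
  epoxy: M = 9.76×10⁻³
  brass: M = 3.52×10⁻³
The maximum is for beryllium.

beryllium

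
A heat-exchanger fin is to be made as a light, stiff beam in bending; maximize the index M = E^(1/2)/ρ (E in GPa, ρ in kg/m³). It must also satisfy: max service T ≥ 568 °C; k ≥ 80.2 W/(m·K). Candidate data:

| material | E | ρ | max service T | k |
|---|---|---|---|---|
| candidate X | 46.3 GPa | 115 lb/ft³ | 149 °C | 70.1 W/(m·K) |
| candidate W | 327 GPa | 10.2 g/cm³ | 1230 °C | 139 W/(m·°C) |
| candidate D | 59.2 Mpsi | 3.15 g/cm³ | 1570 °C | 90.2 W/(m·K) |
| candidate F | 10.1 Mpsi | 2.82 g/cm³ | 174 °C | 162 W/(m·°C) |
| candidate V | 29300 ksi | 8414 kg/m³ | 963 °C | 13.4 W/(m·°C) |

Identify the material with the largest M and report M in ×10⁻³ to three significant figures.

candidate D, M = 6.41×10⁻³

Screen on constraints: max service T ≥ 568 °C; k ≥ 80.2 W/(m·K). Survivors: candidate W, candidate D.
Normalizing units and computing the index:
  candidate W: E = 327.0 GPa, ρ = 10200 kg/m³
  candidate D: E = 408.2 GPa, ρ = 3150 kg/m³
  candidate D: M = 6.41×10⁻³
  candidate W: M = 1.77×10⁻³
Candidate D ranks first.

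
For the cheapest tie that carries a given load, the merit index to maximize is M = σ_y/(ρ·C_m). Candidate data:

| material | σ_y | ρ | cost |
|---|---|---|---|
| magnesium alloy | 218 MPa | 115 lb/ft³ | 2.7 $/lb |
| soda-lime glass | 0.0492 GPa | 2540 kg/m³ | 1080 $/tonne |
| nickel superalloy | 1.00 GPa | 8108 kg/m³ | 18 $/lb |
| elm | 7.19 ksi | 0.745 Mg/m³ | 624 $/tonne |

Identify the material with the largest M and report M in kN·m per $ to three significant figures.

elm, M = 107 kN·m per $

Normalizing units and computing the index:
  magnesium alloy: σ_y = 218.0 MPa, ρ = 1842 kg/m³, cost = 5.952 $/kg
  soda-lime glass: σ_y = 49.20 MPa, ρ = 2540 kg/m³, cost = 1.080 $/kg
  nickel superalloy: σ_y = 1000 MPa, ρ = 8108 kg/m³, cost = 39.68 $/kg
  elm: σ_y = 49.57 MPa, ρ = 745.0 kg/m³, cost = 0.6240 $/kg
  elm: M = 107 kN·m per $
  magnesium alloy: M = 19.9 kN·m per $
  soda-lime glass: M = 17.9 kN·m per $
  nickel superalloy: M = 3.11 kN·m per $
Elm ranks first.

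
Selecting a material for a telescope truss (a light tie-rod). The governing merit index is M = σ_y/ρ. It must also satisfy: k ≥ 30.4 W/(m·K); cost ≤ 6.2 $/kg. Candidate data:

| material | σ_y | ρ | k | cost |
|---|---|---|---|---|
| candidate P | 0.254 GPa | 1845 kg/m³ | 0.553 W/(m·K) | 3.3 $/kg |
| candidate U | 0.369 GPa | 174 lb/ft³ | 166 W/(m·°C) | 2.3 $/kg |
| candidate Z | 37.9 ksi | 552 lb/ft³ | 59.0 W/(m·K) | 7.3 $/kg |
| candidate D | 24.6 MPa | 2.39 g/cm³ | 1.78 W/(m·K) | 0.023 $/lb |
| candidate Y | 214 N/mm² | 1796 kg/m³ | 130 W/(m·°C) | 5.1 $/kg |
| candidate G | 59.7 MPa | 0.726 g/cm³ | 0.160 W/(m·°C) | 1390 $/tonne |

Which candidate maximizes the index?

candidate U

Screen on constraints: k ≥ 30.4 W/(m·K); cost ≤ 6.2 $/kg. Survivors: candidate U, candidate Y.
After converting to SI:
  candidate U: σ_y = 369.0 MPa, ρ = 2787 kg/m³
  candidate Y: σ_y = 214.0 MPa, ρ = 1796 kg/m³
  candidate U: M = 132 kN·m/kg
  candidate Y: M = 119 kN·m/kg
Candidate U ranks first.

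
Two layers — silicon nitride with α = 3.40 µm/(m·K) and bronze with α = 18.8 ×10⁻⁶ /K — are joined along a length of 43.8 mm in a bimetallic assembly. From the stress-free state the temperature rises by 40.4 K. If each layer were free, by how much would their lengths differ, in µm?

Δα = |3.40 − 18.8|×10⁻⁶/K = 15.4×10⁻⁶/K.
ΔL_mismatch = Δα·L·ΔT = 15.4×10⁻⁶ × 43.8 mm × 40.4 K = 27.3 µm.

27.3 µm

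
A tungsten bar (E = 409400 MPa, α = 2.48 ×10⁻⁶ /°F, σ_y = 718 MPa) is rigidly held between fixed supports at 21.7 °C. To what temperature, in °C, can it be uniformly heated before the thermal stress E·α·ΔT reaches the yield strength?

E = 409400 MPa = 409.4 GPa.
α = 2.48×10⁻⁶/°F × 9/5 = 4.46×10⁻⁶/K.
E·α·ΔT = 718.0 MPa ⇒ ΔT = 718.0 / (409.4×10³ × 4.46×10⁻⁶) = 392.9 K.
T = 21.7 + 392.9 = 414.6 °C.

415 °C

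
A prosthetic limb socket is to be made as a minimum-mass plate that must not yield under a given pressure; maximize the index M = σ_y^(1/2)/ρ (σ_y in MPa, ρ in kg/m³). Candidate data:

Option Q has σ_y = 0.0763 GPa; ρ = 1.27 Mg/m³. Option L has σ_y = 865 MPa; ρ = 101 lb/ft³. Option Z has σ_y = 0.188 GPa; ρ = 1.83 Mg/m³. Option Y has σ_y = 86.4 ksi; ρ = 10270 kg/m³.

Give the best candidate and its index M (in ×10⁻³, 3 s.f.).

option L, M = 18.2×10⁻³

Normalizing units and computing the index:
  option Q: σ_y = 76.30 MPa, ρ = 1270 kg/m³
  option L: σ_y = 865.0 MPa, ρ = 1618 kg/m³
  option Z: σ_y = 188.0 MPa, ρ = 1830 kg/m³
  option Y: σ_y = 595.7 MPa, ρ = 10270 kg/m³
  option L: M = 18.2×10⁻³
  option Z: M = 7.49×10⁻³
  option Q: M = 6.88×10⁻³
  option Y: M = 2.38×10⁻³
Option L ranks first.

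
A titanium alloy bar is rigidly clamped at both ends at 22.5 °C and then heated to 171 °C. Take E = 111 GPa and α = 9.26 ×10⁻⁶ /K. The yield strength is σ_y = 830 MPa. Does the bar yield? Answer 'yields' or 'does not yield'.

does not yield

ΔT = 148.5 K. Constrained thermal stress σ = E·α·ΔT = 111.0×10³ MPa × 9.26×10⁻⁶ × 148.5 = 153 MPa (compressive).
Compare to σ_y = 830 MPa: σ < σ_y, so it does not yield.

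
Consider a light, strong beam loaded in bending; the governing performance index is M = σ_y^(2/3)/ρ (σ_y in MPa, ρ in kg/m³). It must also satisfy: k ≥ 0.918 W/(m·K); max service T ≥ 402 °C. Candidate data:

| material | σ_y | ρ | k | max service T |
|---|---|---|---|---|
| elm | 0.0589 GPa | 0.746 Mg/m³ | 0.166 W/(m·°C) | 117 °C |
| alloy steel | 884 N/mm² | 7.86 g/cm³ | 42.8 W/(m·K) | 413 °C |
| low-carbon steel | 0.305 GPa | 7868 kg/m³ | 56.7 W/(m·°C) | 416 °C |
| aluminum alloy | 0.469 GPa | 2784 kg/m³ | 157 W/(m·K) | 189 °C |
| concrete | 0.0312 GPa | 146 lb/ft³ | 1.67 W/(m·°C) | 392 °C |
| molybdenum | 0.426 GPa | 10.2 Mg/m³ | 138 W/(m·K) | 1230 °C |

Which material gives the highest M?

alloy steel

Screen on constraints: k ≥ 0.918 W/(m·K); max service T ≥ 402 °C. Survivors: alloy steel, low-carbon steel, molybdenum.
Normalizing units and computing the index:
  alloy steel: σ_y = 884.0 MPa, ρ = 7860 kg/m³
  low-carbon steel: σ_y = 305.0 MPa, ρ = 7868 kg/m³
  molybdenum: σ_y = 426.0 MPa, ρ = 10200 kg/m³
  alloy steel: M = 11.7×10⁻³
  low-carbon steel: M = 5.76×10⁻³
  molybdenum: M = 5.55×10⁻³
Alloy steel has the largest M.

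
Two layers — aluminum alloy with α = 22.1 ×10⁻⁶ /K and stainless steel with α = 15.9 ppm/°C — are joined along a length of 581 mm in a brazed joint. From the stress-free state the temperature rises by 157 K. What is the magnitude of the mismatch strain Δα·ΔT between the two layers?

9.73×10⁻⁴

Δα = |22.1 − 15.9|×10⁻⁶/K = 6.20×10⁻⁶/K.
Mismatch strain = Δα·ΔT = 6.20×10⁻⁶ × 157.0 = 9.73×10⁻⁴.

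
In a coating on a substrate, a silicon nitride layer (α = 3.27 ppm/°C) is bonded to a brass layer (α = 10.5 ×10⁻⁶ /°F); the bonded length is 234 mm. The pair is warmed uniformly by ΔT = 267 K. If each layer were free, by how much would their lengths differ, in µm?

977 µm

brass: α = 10.5×10⁻⁶/°F × 9/5 = 18.9×10⁻⁶/K.
Δα = |3.27 − 18.9|×10⁻⁶/K = 15.6×10⁻⁶/K.
ΔL_mismatch = Δα·L·ΔT = 15.6×10⁻⁶ × 234.0 mm × 267.0 K = 977 µm.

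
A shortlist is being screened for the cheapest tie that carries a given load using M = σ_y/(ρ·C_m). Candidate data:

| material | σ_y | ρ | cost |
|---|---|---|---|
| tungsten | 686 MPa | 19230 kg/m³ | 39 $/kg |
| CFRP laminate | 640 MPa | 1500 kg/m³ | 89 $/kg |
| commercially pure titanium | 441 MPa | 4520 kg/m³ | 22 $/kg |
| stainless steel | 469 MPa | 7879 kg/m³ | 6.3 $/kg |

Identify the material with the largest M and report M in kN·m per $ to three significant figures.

Evaluate M for each candidate:
  stainless steel: M = 9.45 kN·m per $
  CFRP laminate: M = 4.79 kN·m per $
  commercially pure titanium: M = 4.43 kN·m per $
  tungsten: M = 0.915 kN·m per $
Highest index: stainless steel.

stainless steel, M = 9.45 kN·m per $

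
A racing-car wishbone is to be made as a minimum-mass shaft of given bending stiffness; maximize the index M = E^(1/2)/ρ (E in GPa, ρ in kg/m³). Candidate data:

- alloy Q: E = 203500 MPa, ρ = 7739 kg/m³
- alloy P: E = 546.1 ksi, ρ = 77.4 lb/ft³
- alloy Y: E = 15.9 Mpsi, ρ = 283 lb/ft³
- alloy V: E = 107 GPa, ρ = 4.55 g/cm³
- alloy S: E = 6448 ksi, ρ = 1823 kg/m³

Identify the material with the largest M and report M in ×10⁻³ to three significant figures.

Convert each candidate to consistent units, then evaluate M:
  alloy Q: E = 203.5 GPa, ρ = 7739 kg/m³
  alloy P: E = 3.765 GPa, ρ = 1240 kg/m³
  alloy Y: E = 109.6 GPa, ρ = 4533 kg/m³
  alloy V: E = 107.0 GPa, ρ = 4550 kg/m³
  alloy S: E = 44.46 GPa, ρ = 1823 kg/m³
  alloy S: M = 3.66×10⁻³
  alloy Y: M = 2.31×10⁻³
  alloy V: M = 2.27×10⁻³
  alloy Q: M = 1.84×10⁻³
  alloy P: M = 1.57×10⁻³
Highest index: alloy S.

alloy S, M = 3.66×10⁻³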